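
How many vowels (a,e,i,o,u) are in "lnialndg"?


Input: lnialndg
Checking each character:
  'l' at position 0: consonant
  'n' at position 1: consonant
  'i' at position 2: vowel (running total: 1)
  'a' at position 3: vowel (running total: 2)
  'l' at position 4: consonant
  'n' at position 5: consonant
  'd' at position 6: consonant
  'g' at position 7: consonant
Total vowels: 2

2


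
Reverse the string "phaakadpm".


Input: phaakadpm
Reading characters right to left:
  Position 8: 'm'
  Position 7: 'p'
  Position 6: 'd'
  Position 5: 'a'
  Position 4: 'k'
  Position 3: 'a'
  Position 2: 'a'
  Position 1: 'h'
  Position 0: 'p'
Reversed: mpdakaahp

mpdakaahp


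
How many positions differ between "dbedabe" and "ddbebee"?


Comparing "dbedabe" and "ddbebee" position by position:
  Position 0: 'd' vs 'd' => same
  Position 1: 'b' vs 'd' => DIFFER
  Position 2: 'e' vs 'b' => DIFFER
  Position 3: 'd' vs 'e' => DIFFER
  Position 4: 'a' vs 'b' => DIFFER
  Position 5: 'b' vs 'e' => DIFFER
  Position 6: 'e' vs 'e' => same
Positions that differ: 5

5


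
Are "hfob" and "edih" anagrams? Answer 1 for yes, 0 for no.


Strings: "hfob", "edih"
Sorted first:  bfho
Sorted second: dehi
Differ at position 0: 'b' vs 'd' => not anagrams

0


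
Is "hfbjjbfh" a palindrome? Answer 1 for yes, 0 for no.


Input: hfbjjbfh
Reversed: hfbjjbfh
  Compare pos 0 ('h') with pos 7 ('h'): match
  Compare pos 1 ('f') with pos 6 ('f'): match
  Compare pos 2 ('b') with pos 5 ('b'): match
  Compare pos 3 ('j') with pos 4 ('j'): match
Result: palindrome

1


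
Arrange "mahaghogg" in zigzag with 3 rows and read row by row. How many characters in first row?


Zigzag "mahaghogg" into 3 rows:
Placing characters:
  'm' => row 0
  'a' => row 1
  'h' => row 2
  'a' => row 1
  'g' => row 0
  'h' => row 1
  'o' => row 2
  'g' => row 1
  'g' => row 0
Rows:
  Row 0: "mgg"
  Row 1: "aahg"
  Row 2: "ho"
First row length: 3

3


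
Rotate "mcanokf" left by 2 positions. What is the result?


Input: "mcanokf", rotate left by 2
First 2 characters: "mc"
Remaining characters: "anokf"
Concatenate remaining + first: "anokf" + "mc" = "anokfmc"

anokfmc


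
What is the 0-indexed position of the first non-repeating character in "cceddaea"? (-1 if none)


Input: cceddaea
Character frequencies:
  'a': 2
  'c': 2
  'd': 2
  'e': 2
Scanning left to right for freq == 1:
  Position 0 ('c'): freq=2, skip
  Position 1 ('c'): freq=2, skip
  Position 2 ('e'): freq=2, skip
  Position 3 ('d'): freq=2, skip
  Position 4 ('d'): freq=2, skip
  Position 5 ('a'): freq=2, skip
  Position 6 ('e'): freq=2, skip
  Position 7 ('a'): freq=2, skip
  No unique character found => answer = -1

-1


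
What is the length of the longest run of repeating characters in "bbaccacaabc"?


Input: "bbaccacaabc"
Scanning for longest run:
  Position 1 ('b'): continues run of 'b', length=2
  Position 2 ('a'): new char, reset run to 1
  Position 3 ('c'): new char, reset run to 1
  Position 4 ('c'): continues run of 'c', length=2
  Position 5 ('a'): new char, reset run to 1
  Position 6 ('c'): new char, reset run to 1
  Position 7 ('a'): new char, reset run to 1
  Position 8 ('a'): continues run of 'a', length=2
  Position 9 ('b'): new char, reset run to 1
  Position 10 ('c'): new char, reset run to 1
Longest run: 'b' with length 2

2


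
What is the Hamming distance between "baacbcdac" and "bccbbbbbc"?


Comparing "baacbcdac" and "bccbbbbbc" position by position:
  Position 0: 'b' vs 'b' => same
  Position 1: 'a' vs 'c' => differ
  Position 2: 'a' vs 'c' => differ
  Position 3: 'c' vs 'b' => differ
  Position 4: 'b' vs 'b' => same
  Position 5: 'c' vs 'b' => differ
  Position 6: 'd' vs 'b' => differ
  Position 7: 'a' vs 'b' => differ
  Position 8: 'c' vs 'c' => same
Total differences (Hamming distance): 6

6


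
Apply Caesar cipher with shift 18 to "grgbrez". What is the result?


Caesar cipher: shift "grgbrez" by 18
  'g' (pos 6) + 18 = pos 24 = 'y'
  'r' (pos 17) + 18 = pos 9 = 'j'
  'g' (pos 6) + 18 = pos 24 = 'y'
  'b' (pos 1) + 18 = pos 19 = 't'
  'r' (pos 17) + 18 = pos 9 = 'j'
  'e' (pos 4) + 18 = pos 22 = 'w'
  'z' (pos 25) + 18 = pos 17 = 'r'
Result: yjytjwr

yjytjwr


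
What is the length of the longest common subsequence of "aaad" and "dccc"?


LCS of "aaad" and "dccc"
DP table:
           d    c    c    c
      0    0    0    0    0
  a   0    0    0    0    0
  a   0    0    0    0    0
  a   0    0    0    0    0
  d   0    1    1    1    1
LCS length = dp[4][4] = 1

1


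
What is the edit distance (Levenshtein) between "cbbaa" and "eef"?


Computing edit distance: "cbbaa" -> "eef"
DP table:
           e    e    f
      0    1    2    3
  c   1    1    2    3
  b   2    2    2    3
  b   3    3    3    3
  a   4    4    4    4
  a   5    5    5    5
Edit distance = dp[5][3] = 5

5


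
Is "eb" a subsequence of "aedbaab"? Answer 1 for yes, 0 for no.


Check if "eb" is a subsequence of "aedbaab"
Greedy scan:
  Position 0 ('a'): no match needed
  Position 1 ('e'): matches sub[0] = 'e'
  Position 2 ('d'): no match needed
  Position 3 ('b'): matches sub[1] = 'b'
  Position 4 ('a'): no match needed
  Position 5 ('a'): no match needed
  Position 6 ('b'): no match needed
All 2 characters matched => is a subsequence

1


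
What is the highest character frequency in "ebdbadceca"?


Input: ebdbadceca
Character counts:
  'a': 2
  'b': 2
  'c': 2
  'd': 2
  'e': 2
Maximum frequency: 2

2


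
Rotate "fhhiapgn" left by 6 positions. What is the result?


Input: "fhhiapgn", rotate left by 6
First 6 characters: "fhhiap"
Remaining characters: "gn"
Concatenate remaining + first: "gn" + "fhhiap" = "gnfhhiap"

gnfhhiap


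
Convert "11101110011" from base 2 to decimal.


Input: "11101110011" in base 2
Positional expansion:
  Digit '1' (value 1) x 2^10 = 1024
  Digit '1' (value 1) x 2^9 = 512
  Digit '1' (value 1) x 2^8 = 256
  Digit '0' (value 0) x 2^7 = 0
  Digit '1' (value 1) x 2^6 = 64
  Digit '1' (value 1) x 2^5 = 32
  Digit '1' (value 1) x 2^4 = 16
  Digit '0' (value 0) x 2^3 = 0
  Digit '0' (value 0) x 2^2 = 0
  Digit '1' (value 1) x 2^1 = 2
  Digit '1' (value 1) x 2^0 = 1
Sum = 1907

1907


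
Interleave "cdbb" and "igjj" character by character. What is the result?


Interleaving "cdbb" and "igjj":
  Position 0: 'c' from first, 'i' from second => "ci"
  Position 1: 'd' from first, 'g' from second => "dg"
  Position 2: 'b' from first, 'j' from second => "bj"
  Position 3: 'b' from first, 'j' from second => "bj"
Result: cidgbjbj

cidgbjbj


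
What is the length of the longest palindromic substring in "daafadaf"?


Input: "daafadaf"
Checking substrings for palindromes:
  [3:8] "fadaf" (len 5) => palindrome
  [2:5] "afa" (len 3) => palindrome
  [4:7] "ada" (len 3) => palindrome
  [1:3] "aa" (len 2) => palindrome
Longest palindromic substring: "fadaf" with length 5

5


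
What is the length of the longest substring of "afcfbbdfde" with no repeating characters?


Input: "afcfbbdfde"
Sliding window (track last position of each char):
  Position 0 ('a'): window [0,0] length 1 -- new best
  Position 1 ('f'): window [0,1] length 2 -- new best
  Position 2 ('c'): window [0,2] length 3 -- new best
  Position 3 ('f'): repeat (last at 1), move window start to 2
  Position 3 ('f'): window [2,3] length 2
  Position 4 ('b'): window [2,4] length 3
  Position 5 ('b'): repeat (last at 4), move window start to 5
  Position 5 ('b'): window [5,5] length 1
  Position 6 ('d'): window [5,6] length 2
  Position 7 ('f'): window [5,7] length 3
  Position 8 ('d'): repeat (last at 6), move window start to 7
  Position 8 ('d'): window [7,8] length 2
  Position 9 ('e'): window [7,9] length 3
Longest substring with no repeats: "afc" with length 3

3


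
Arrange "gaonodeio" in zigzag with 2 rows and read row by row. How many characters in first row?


Zigzag "gaonodeio" into 2 rows:
Placing characters:
  'g' => row 0
  'a' => row 1
  'o' => row 0
  'n' => row 1
  'o' => row 0
  'd' => row 1
  'e' => row 0
  'i' => row 1
  'o' => row 0
Rows:
  Row 0: "gooeo"
  Row 1: "andi"
First row length: 5

5


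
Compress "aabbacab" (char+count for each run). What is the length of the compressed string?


Input: aabbacab
Runs:
  'a' x 2 => "a2"
  'b' x 2 => "b2"
  'a' x 1 => "a1"
  'c' x 1 => "c1"
  'a' x 1 => "a1"
  'b' x 1 => "b1"
Compressed: "a2b2a1c1a1b1"
Compressed length: 12

12


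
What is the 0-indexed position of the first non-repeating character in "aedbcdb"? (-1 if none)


Input: aedbcdb
Character frequencies:
  'a': 1
  'b': 2
  'c': 1
  'd': 2
  'e': 1
Scanning left to right for freq == 1:
  Position 0 ('a'): unique! => answer = 0

0


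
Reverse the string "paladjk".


Input: paladjk
Reading characters right to left:
  Position 6: 'k'
  Position 5: 'j'
  Position 4: 'd'
  Position 3: 'a'
  Position 2: 'l'
  Position 1: 'a'
  Position 0: 'p'
Reversed: kjdalap

kjdalap


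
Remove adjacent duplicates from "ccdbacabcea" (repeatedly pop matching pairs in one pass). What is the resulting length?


Input: ccdbacabcea
Stack-based adjacent duplicate removal:
  Read 'c': push. Stack: c
  Read 'c': matches stack top 'c' => pop. Stack: (empty)
  Read 'd': push. Stack: d
  Read 'b': push. Stack: db
  Read 'a': push. Stack: dba
  Read 'c': push. Stack: dbac
  Read 'a': push. Stack: dbaca
  Read 'b': push. Stack: dbacab
  Read 'c': push. Stack: dbacabc
  Read 'e': push. Stack: dbacabce
  Read 'a': push. Stack: dbacabcea
Final stack: "dbacabcea" (length 9)

9


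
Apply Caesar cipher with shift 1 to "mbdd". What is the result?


Caesar cipher: shift "mbdd" by 1
  'm' (pos 12) + 1 = pos 13 = 'n'
  'b' (pos 1) + 1 = pos 2 = 'c'
  'd' (pos 3) + 1 = pos 4 = 'e'
  'd' (pos 3) + 1 = pos 4 = 'e'
Result: ncee

ncee


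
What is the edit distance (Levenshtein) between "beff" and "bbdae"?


Computing edit distance: "beff" -> "bbdae"
DP table:
           b    b    d    a    e
      0    1    2    3    4    5
  b   1    0    1    2    3    4
  e   2    1    1    2    3    3
  f   3    2    2    2    3    4
  f   4    3    3    3    3    4
Edit distance = dp[4][5] = 4

4


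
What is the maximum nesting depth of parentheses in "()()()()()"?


Input: "()()()()()"
Tracking depth:
  Position 0 '(': depth becomes 1
  Position 1 ')': depth becomes 0
  Position 2 '(': depth becomes 1
  Position 3 ')': depth becomes 0
  Position 4 '(': depth becomes 1
  Position 5 ')': depth becomes 0
  Position 6 '(': depth becomes 1
  Position 7 ')': depth becomes 0
  Position 8 '(': depth becomes 1
  Position 9 ')': depth becomes 0
Maximum depth reached: 1

1


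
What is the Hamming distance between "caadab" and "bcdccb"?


Comparing "caadab" and "bcdccb" position by position:
  Position 0: 'c' vs 'b' => differ
  Position 1: 'a' vs 'c' => differ
  Position 2: 'a' vs 'd' => differ
  Position 3: 'd' vs 'c' => differ
  Position 4: 'a' vs 'c' => differ
  Position 5: 'b' vs 'b' => same
Total differences (Hamming distance): 5

5


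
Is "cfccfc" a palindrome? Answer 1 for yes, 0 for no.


Input: cfccfc
Reversed: cfccfc
  Compare pos 0 ('c') with pos 5 ('c'): match
  Compare pos 1 ('f') with pos 4 ('f'): match
  Compare pos 2 ('c') with pos 3 ('c'): match
Result: palindrome

1


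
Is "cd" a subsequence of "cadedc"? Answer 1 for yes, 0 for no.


Check if "cd" is a subsequence of "cadedc"
Greedy scan:
  Position 0 ('c'): matches sub[0] = 'c'
  Position 1 ('a'): no match needed
  Position 2 ('d'): matches sub[1] = 'd'
  Position 3 ('e'): no match needed
  Position 4 ('d'): no match needed
  Position 5 ('c'): no match needed
All 2 characters matched => is a subsequence

1


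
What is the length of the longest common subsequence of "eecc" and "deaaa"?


LCS of "eecc" and "deaaa"
DP table:
           d    e    a    a    a
      0    0    0    0    0    0
  e   0    0    1    1    1    1
  e   0    0    1    1    1    1
  c   0    0    1    1    1    1
  c   0    0    1    1    1    1
LCS length = dp[4][5] = 1

1


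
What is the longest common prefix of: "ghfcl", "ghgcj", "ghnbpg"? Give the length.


Words: ghfcl, ghgcj, ghnbpg
  Position 0: all 'g' => match
  Position 1: all 'h' => match
  Position 2: ('f', 'g', 'n') => mismatch, stop
LCP = "gh" (length 2)

2


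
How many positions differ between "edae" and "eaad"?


Comparing "edae" and "eaad" position by position:
  Position 0: 'e' vs 'e' => same
  Position 1: 'd' vs 'a' => DIFFER
  Position 2: 'a' vs 'a' => same
  Position 3: 'e' vs 'd' => DIFFER
Positions that differ: 2

2


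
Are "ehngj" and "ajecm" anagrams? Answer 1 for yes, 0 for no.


Strings: "ehngj", "ajecm"
Sorted first:  eghjn
Sorted second: acejm
Differ at position 0: 'e' vs 'a' => not anagrams

0


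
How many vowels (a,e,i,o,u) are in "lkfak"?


Input: lkfak
Checking each character:
  'l' at position 0: consonant
  'k' at position 1: consonant
  'f' at position 2: consonant
  'a' at position 3: vowel (running total: 1)
  'k' at position 4: consonant
Total vowels: 1

1


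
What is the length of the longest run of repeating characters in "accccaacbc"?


Input: "accccaacbc"
Scanning for longest run:
  Position 1 ('c'): new char, reset run to 1
  Position 2 ('c'): continues run of 'c', length=2
  Position 3 ('c'): continues run of 'c', length=3
  Position 4 ('c'): continues run of 'c', length=4
  Position 5 ('a'): new char, reset run to 1
  Position 6 ('a'): continues run of 'a', length=2
  Position 7 ('c'): new char, reset run to 1
  Position 8 ('b'): new char, reset run to 1
  Position 9 ('c'): new char, reset run to 1
Longest run: 'c' with length 4

4


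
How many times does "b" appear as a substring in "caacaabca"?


Searching for "b" in "caacaabca"
Scanning each position:
  Position 0: "c" => no
  Position 1: "a" => no
  Position 2: "a" => no
  Position 3: "c" => no
  Position 4: "a" => no
  Position 5: "a" => no
  Position 6: "b" => MATCH
  Position 7: "c" => no
  Position 8: "a" => no
Total occurrences: 1

1


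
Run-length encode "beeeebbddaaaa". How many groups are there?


Input: beeeebbddaaaa
Scanning for consecutive runs:
  Group 1: 'b' x 1 (positions 0-0)
  Group 2: 'e' x 4 (positions 1-4)
  Group 3: 'b' x 2 (positions 5-6)
  Group 4: 'd' x 2 (positions 7-8)
  Group 5: 'a' x 4 (positions 9-12)
Total groups: 5

5


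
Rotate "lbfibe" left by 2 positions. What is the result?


Input: "lbfibe", rotate left by 2
First 2 characters: "lb"
Remaining characters: "fibe"
Concatenate remaining + first: "fibe" + "lb" = "fibelb"

fibelb


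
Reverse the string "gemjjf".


Input: gemjjf
Reading characters right to left:
  Position 5: 'f'
  Position 4: 'j'
  Position 3: 'j'
  Position 2: 'm'
  Position 1: 'e'
  Position 0: 'g'
Reversed: fjjmeg

fjjmeg


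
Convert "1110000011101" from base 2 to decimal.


Input: "1110000011101" in base 2
Positional expansion:
  Digit '1' (value 1) x 2^12 = 4096
  Digit '1' (value 1) x 2^11 = 2048
  Digit '1' (value 1) x 2^10 = 1024
  Digit '0' (value 0) x 2^9 = 0
  Digit '0' (value 0) x 2^8 = 0
  Digit '0' (value 0) x 2^7 = 0
  Digit '0' (value 0) x 2^6 = 0
  Digit '0' (value 0) x 2^5 = 0
  Digit '1' (value 1) x 2^4 = 16
  Digit '1' (value 1) x 2^3 = 8
  Digit '1' (value 1) x 2^2 = 4
  Digit '0' (value 0) x 2^1 = 0
  Digit '1' (value 1) x 2^0 = 1
Sum = 7197

7197


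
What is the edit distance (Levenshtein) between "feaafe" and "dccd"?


Computing edit distance: "feaafe" -> "dccd"
DP table:
           d    c    c    d
      0    1    2    3    4
  f   1    1    2    3    4
  e   2    2    2    3    4
  a   3    3    3    3    4
  a   4    4    4    4    4
  f   5    5    5    5    5
  e   6    6    6    6    6
Edit distance = dp[6][4] = 6

6


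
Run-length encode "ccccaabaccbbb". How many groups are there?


Input: ccccaabaccbbb
Scanning for consecutive runs:
  Group 1: 'c' x 4 (positions 0-3)
  Group 2: 'a' x 2 (positions 4-5)
  Group 3: 'b' x 1 (positions 6-6)
  Group 4: 'a' x 1 (positions 7-7)
  Group 5: 'c' x 2 (positions 8-9)
  Group 6: 'b' x 3 (positions 10-12)
Total groups: 6

6


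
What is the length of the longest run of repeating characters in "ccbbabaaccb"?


Input: "ccbbabaaccb"
Scanning for longest run:
  Position 1 ('c'): continues run of 'c', length=2
  Position 2 ('b'): new char, reset run to 1
  Position 3 ('b'): continues run of 'b', length=2
  Position 4 ('a'): new char, reset run to 1
  Position 5 ('b'): new char, reset run to 1
  Position 6 ('a'): new char, reset run to 1
  Position 7 ('a'): continues run of 'a', length=2
  Position 8 ('c'): new char, reset run to 1
  Position 9 ('c'): continues run of 'c', length=2
  Position 10 ('b'): new char, reset run to 1
Longest run: 'c' with length 2

2


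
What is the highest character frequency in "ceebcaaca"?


Input: ceebcaaca
Character counts:
  'a': 3
  'b': 1
  'c': 3
  'e': 2
Maximum frequency: 3

3


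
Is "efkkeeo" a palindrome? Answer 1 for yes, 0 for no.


Input: efkkeeo
Reversed: oeekkfe
  Compare pos 0 ('e') with pos 6 ('o'): MISMATCH
  Compare pos 1 ('f') with pos 5 ('e'): MISMATCH
  Compare pos 2 ('k') with pos 4 ('e'): MISMATCH
Result: not a palindrome

0


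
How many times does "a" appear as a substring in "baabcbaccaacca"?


Searching for "a" in "baabcbaccaacca"
Scanning each position:
  Position 0: "b" => no
  Position 1: "a" => MATCH
  Position 2: "a" => MATCH
  Position 3: "b" => no
  Position 4: "c" => no
  Position 5: "b" => no
  Position 6: "a" => MATCH
  Position 7: "c" => no
  Position 8: "c" => no
  Position 9: "a" => MATCH
  Position 10: "a" => MATCH
  Position 11: "c" => no
  Position 12: "c" => no
  Position 13: "a" => MATCH
Total occurrences: 6

6


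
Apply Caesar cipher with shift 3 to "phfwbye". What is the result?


Caesar cipher: shift "phfwbye" by 3
  'p' (pos 15) + 3 = pos 18 = 's'
  'h' (pos 7) + 3 = pos 10 = 'k'
  'f' (pos 5) + 3 = pos 8 = 'i'
  'w' (pos 22) + 3 = pos 25 = 'z'
  'b' (pos 1) + 3 = pos 4 = 'e'
  'y' (pos 24) + 3 = pos 1 = 'b'
  'e' (pos 4) + 3 = pos 7 = 'h'
Result: skizebh

skizebh


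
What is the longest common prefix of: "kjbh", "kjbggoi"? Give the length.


Words: kjbh, kjbggoi
  Position 0: all 'k' => match
  Position 1: all 'j' => match
  Position 2: all 'b' => match
  Position 3: ('h', 'g') => mismatch, stop
LCP = "kjb" (length 3)

3


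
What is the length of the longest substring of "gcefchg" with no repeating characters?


Input: "gcefchg"
Sliding window (track last position of each char):
  Position 0 ('g'): window [0,0] length 1 -- new best
  Position 1 ('c'): window [0,1] length 2 -- new best
  Position 2 ('e'): window [0,2] length 3 -- new best
  Position 3 ('f'): window [0,3] length 4 -- new best
  Position 4 ('c'): repeat (last at 1), move window start to 2
  Position 4 ('c'): window [2,4] length 3
  Position 5 ('h'): window [2,5] length 4
  Position 6 ('g'): window [2,6] length 5 -- new best
Longest substring with no repeats: "efchg" with length 5

5


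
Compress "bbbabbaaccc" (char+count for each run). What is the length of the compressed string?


Input: bbbabbaaccc
Runs:
  'b' x 3 => "b3"
  'a' x 1 => "a1"
  'b' x 2 => "b2"
  'a' x 2 => "a2"
  'c' x 3 => "c3"
Compressed: "b3a1b2a2c3"
Compressed length: 10

10


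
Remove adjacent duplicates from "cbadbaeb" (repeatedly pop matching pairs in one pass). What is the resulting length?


Input: cbadbaeb
Stack-based adjacent duplicate removal:
  Read 'c': push. Stack: c
  Read 'b': push. Stack: cb
  Read 'a': push. Stack: cba
  Read 'd': push. Stack: cbad
  Read 'b': push. Stack: cbadb
  Read 'a': push. Stack: cbadba
  Read 'e': push. Stack: cbadbae
  Read 'b': push. Stack: cbadbaeb
Final stack: "cbadbaeb" (length 8)

8


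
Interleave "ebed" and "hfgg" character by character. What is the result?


Interleaving "ebed" and "hfgg":
  Position 0: 'e' from first, 'h' from second => "eh"
  Position 1: 'b' from first, 'f' from second => "bf"
  Position 2: 'e' from first, 'g' from second => "eg"
  Position 3: 'd' from first, 'g' from second => "dg"
Result: ehbfegdg

ehbfegdg


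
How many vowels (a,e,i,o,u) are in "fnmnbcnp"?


Input: fnmnbcnp
Checking each character:
  'f' at position 0: consonant
  'n' at position 1: consonant
  'm' at position 2: consonant
  'n' at position 3: consonant
  'b' at position 4: consonant
  'c' at position 5: consonant
  'n' at position 6: consonant
  'p' at position 7: consonant
Total vowels: 0

0


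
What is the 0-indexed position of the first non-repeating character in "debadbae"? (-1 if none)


Input: debadbae
Character frequencies:
  'a': 2
  'b': 2
  'd': 2
  'e': 2
Scanning left to right for freq == 1:
  Position 0 ('d'): freq=2, skip
  Position 1 ('e'): freq=2, skip
  Position 2 ('b'): freq=2, skip
  Position 3 ('a'): freq=2, skip
  Position 4 ('d'): freq=2, skip
  Position 5 ('b'): freq=2, skip
  Position 6 ('a'): freq=2, skip
  Position 7 ('e'): freq=2, skip
  No unique character found => answer = -1

-1


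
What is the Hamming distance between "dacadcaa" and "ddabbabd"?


Comparing "dacadcaa" and "ddabbabd" position by position:
  Position 0: 'd' vs 'd' => same
  Position 1: 'a' vs 'd' => differ
  Position 2: 'c' vs 'a' => differ
  Position 3: 'a' vs 'b' => differ
  Position 4: 'd' vs 'b' => differ
  Position 5: 'c' vs 'a' => differ
  Position 6: 'a' vs 'b' => differ
  Position 7: 'a' vs 'd' => differ
Total differences (Hamming distance): 7

7


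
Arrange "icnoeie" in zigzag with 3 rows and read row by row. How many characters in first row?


Zigzag "icnoeie" into 3 rows:
Placing characters:
  'i' => row 0
  'c' => row 1
  'n' => row 2
  'o' => row 1
  'e' => row 0
  'i' => row 1
  'e' => row 2
Rows:
  Row 0: "ie"
  Row 1: "coi"
  Row 2: "ne"
First row length: 2

2


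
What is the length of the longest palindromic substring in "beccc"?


Input: "beccc"
Checking substrings for palindromes:
  [2:5] "ccc" (len 3) => palindrome
  [2:4] "cc" (len 2) => palindrome
  [3:5] "cc" (len 2) => palindrome
Longest palindromic substring: "ccc" with length 3

3


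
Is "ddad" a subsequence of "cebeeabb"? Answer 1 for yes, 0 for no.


Check if "ddad" is a subsequence of "cebeeabb"
Greedy scan:
  Position 0 ('c'): no match needed
  Position 1 ('e'): no match needed
  Position 2 ('b'): no match needed
  Position 3 ('e'): no match needed
  Position 4 ('e'): no match needed
  Position 5 ('a'): no match needed
  Position 6 ('b'): no match needed
  Position 7 ('b'): no match needed
Only matched 0/4 characters => not a subsequence

0


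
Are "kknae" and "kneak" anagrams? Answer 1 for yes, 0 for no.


Strings: "kknae", "kneak"
Sorted first:  aekkn
Sorted second: aekkn
Sorted forms match => anagrams

1


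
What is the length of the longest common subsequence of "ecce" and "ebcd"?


LCS of "ecce" and "ebcd"
DP table:
           e    b    c    d
      0    0    0    0    0
  e   0    1    1    1    1
  c   0    1    1    2    2
  c   0    1    1    2    2
  e   0    1    1    2    2
LCS length = dp[4][4] = 2

2


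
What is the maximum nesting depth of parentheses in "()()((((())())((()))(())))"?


Input: "()()((((())())((()))(())))"
Tracking depth:
  Position 0 '(': depth becomes 1
  Position 1 ')': depth becomes 0
  Position 2 '(': depth becomes 1
  Position 3 ')': depth becomes 0
  Position 4 '(': depth becomes 1
  Position 5 '(': depth becomes 2
  Position 6 '(': depth becomes 3
  Position 7 '(': depth becomes 4
  Position 8 '(': depth becomes 5
  Position 9 ')': depth becomes 4
  Position 10 ')': depth becomes 3
  Position 11 '(': depth becomes 4
  Position 12 ')': depth becomes 3
  Position 13 ')': depth becomes 2
  Position 14 '(': depth becomes 3
  Position 15 '(': depth becomes 4
  Position 16 '(': depth becomes 5
  Position 17 ')': depth becomes 4
  Position 18 ')': depth becomes 3
  Position 19 ')': depth becomes 2
  Position 20 '(': depth becomes 3
  Position 21 '(': depth becomes 4
  Position 22 ')': depth becomes 3
  Position 23 ')': depth becomes 2
  Position 24 ')': depth becomes 1
  Position 25 ')': depth becomes 0
Maximum depth reached: 5

5


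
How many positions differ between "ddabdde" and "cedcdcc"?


Comparing "ddabdde" and "cedcdcc" position by position:
  Position 0: 'd' vs 'c' => DIFFER
  Position 1: 'd' vs 'e' => DIFFER
  Position 2: 'a' vs 'd' => DIFFER
  Position 3: 'b' vs 'c' => DIFFER
  Position 4: 'd' vs 'd' => same
  Position 5: 'd' vs 'c' => DIFFER
  Position 6: 'e' vs 'c' => DIFFER
Positions that differ: 6

6


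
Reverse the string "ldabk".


Input: ldabk
Reading characters right to left:
  Position 4: 'k'
  Position 3: 'b'
  Position 2: 'a'
  Position 1: 'd'
  Position 0: 'l'
Reversed: kbadl

kbadl


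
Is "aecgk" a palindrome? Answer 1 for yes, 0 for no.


Input: aecgk
Reversed: kgcea
  Compare pos 0 ('a') with pos 4 ('k'): MISMATCH
  Compare pos 1 ('e') with pos 3 ('g'): MISMATCH
Result: not a palindrome

0


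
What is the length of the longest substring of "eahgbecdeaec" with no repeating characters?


Input: "eahgbecdeaec"
Sliding window (track last position of each char):
  Position 0 ('e'): window [0,0] length 1 -- new best
  Position 1 ('a'): window [0,1] length 2 -- new best
  Position 2 ('h'): window [0,2] length 3 -- new best
  Position 3 ('g'): window [0,3] length 4 -- new best
  Position 4 ('b'): window [0,4] length 5 -- new best
  Position 5 ('e'): repeat (last at 0), move window start to 1
  Position 5 ('e'): window [1,5] length 5
  Position 6 ('c'): window [1,6] length 6 -- new best
  Position 7 ('d'): window [1,7] length 7 -- new best
  Position 8 ('e'): repeat (last at 5), move window start to 6
  Position 8 ('e'): window [6,8] length 3
  Position 9 ('a'): window [6,9] length 4
  Position 10 ('e'): repeat (last at 8), move window start to 9
  Position 10 ('e'): window [9,10] length 2
  Position 11 ('c'): window [9,11] length 3
Longest substring with no repeats: "ahgbecd" with length 7

7


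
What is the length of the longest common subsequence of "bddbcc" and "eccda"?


LCS of "bddbcc" and "eccda"
DP table:
           e    c    c    d    a
      0    0    0    0    0    0
  b   0    0    0    0    0    0
  d   0    0    0    0    1    1
  d   0    0    0    0    1    1
  b   0    0    0    0    1    1
  c   0    0    1    1    1    1
  c   0    0    1    2    2    2
LCS length = dp[6][5] = 2

2


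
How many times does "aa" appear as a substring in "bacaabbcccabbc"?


Searching for "aa" in "bacaabbcccabbc"
Scanning each position:
  Position 0: "ba" => no
  Position 1: "ac" => no
  Position 2: "ca" => no
  Position 3: "aa" => MATCH
  Position 4: "ab" => no
  Position 5: "bb" => no
  Position 6: "bc" => no
  Position 7: "cc" => no
  Position 8: "cc" => no
  Position 9: "ca" => no
  Position 10: "ab" => no
  Position 11: "bb" => no
  Position 12: "bc" => no
Total occurrences: 1

1


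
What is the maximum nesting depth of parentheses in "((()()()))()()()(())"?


Input: "((()()()))()()()(())"
Tracking depth:
  Position 0 '(': depth becomes 1
  Position 1 '(': depth becomes 2
  Position 2 '(': depth becomes 3
  Position 3 ')': depth becomes 2
  Position 4 '(': depth becomes 3
  Position 5 ')': depth becomes 2
  Position 6 '(': depth becomes 3
  Position 7 ')': depth becomes 2
  Position 8 ')': depth becomes 1
  Position 9 ')': depth becomes 0
  Position 10 '(': depth becomes 1
  Position 11 ')': depth becomes 0
  Position 12 '(': depth becomes 1
  Position 13 ')': depth becomes 0
  Position 14 '(': depth becomes 1
  Position 15 ')': depth becomes 0
  Position 16 '(': depth becomes 1
  Position 17 '(': depth becomes 2
  Position 18 ')': depth becomes 1
  Position 19 ')': depth becomes 0
Maximum depth reached: 3

3


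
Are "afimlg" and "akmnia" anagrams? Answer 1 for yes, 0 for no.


Strings: "afimlg", "akmnia"
Sorted first:  afgilm
Sorted second: aaikmn
Differ at position 1: 'f' vs 'a' => not anagrams

0


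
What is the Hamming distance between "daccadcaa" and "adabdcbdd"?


Comparing "daccadcaa" and "adabdcbdd" position by position:
  Position 0: 'd' vs 'a' => differ
  Position 1: 'a' vs 'd' => differ
  Position 2: 'c' vs 'a' => differ
  Position 3: 'c' vs 'b' => differ
  Position 4: 'a' vs 'd' => differ
  Position 5: 'd' vs 'c' => differ
  Position 6: 'c' vs 'b' => differ
  Position 7: 'a' vs 'd' => differ
  Position 8: 'a' vs 'd' => differ
Total differences (Hamming distance): 9

9


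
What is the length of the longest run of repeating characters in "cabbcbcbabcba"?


Input: "cabbcbcbabcba"
Scanning for longest run:
  Position 1 ('a'): new char, reset run to 1
  Position 2 ('b'): new char, reset run to 1
  Position 3 ('b'): continues run of 'b', length=2
  Position 4 ('c'): new char, reset run to 1
  Position 5 ('b'): new char, reset run to 1
  Position 6 ('c'): new char, reset run to 1
  Position 7 ('b'): new char, reset run to 1
  Position 8 ('a'): new char, reset run to 1
  Position 9 ('b'): new char, reset run to 1
  Position 10 ('c'): new char, reset run to 1
  Position 11 ('b'): new char, reset run to 1
  Position 12 ('a'): new char, reset run to 1
Longest run: 'b' with length 2

2


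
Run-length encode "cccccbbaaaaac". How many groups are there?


Input: cccccbbaaaaac
Scanning for consecutive runs:
  Group 1: 'c' x 5 (positions 0-4)
  Group 2: 'b' x 2 (positions 5-6)
  Group 3: 'a' x 5 (positions 7-11)
  Group 4: 'c' x 1 (positions 12-12)
Total groups: 4

4


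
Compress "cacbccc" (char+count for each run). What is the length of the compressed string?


Input: cacbccc
Runs:
  'c' x 1 => "c1"
  'a' x 1 => "a1"
  'c' x 1 => "c1"
  'b' x 1 => "b1"
  'c' x 3 => "c3"
Compressed: "c1a1c1b1c3"
Compressed length: 10

10


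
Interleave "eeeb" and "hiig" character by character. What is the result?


Interleaving "eeeb" and "hiig":
  Position 0: 'e' from first, 'h' from second => "eh"
  Position 1: 'e' from first, 'i' from second => "ei"
  Position 2: 'e' from first, 'i' from second => "ei"
  Position 3: 'b' from first, 'g' from second => "bg"
Result: eheieibg

eheieibg


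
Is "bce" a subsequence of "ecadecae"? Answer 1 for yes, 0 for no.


Check if "bce" is a subsequence of "ecadecae"
Greedy scan:
  Position 0 ('e'): no match needed
  Position 1 ('c'): no match needed
  Position 2 ('a'): no match needed
  Position 3 ('d'): no match needed
  Position 4 ('e'): no match needed
  Position 5 ('c'): no match needed
  Position 6 ('a'): no match needed
  Position 7 ('e'): no match needed
Only matched 0/3 characters => not a subsequence

0


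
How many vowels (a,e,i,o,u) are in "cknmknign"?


Input: cknmknign
Checking each character:
  'c' at position 0: consonant
  'k' at position 1: consonant
  'n' at position 2: consonant
  'm' at position 3: consonant
  'k' at position 4: consonant
  'n' at position 5: consonant
  'i' at position 6: vowel (running total: 1)
  'g' at position 7: consonant
  'n' at position 8: consonant
Total vowels: 1

1


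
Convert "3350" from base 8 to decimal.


Input: "3350" in base 8
Positional expansion:
  Digit '3' (value 3) x 8^3 = 1536
  Digit '3' (value 3) x 8^2 = 192
  Digit '5' (value 5) x 8^1 = 40
  Digit '0' (value 0) x 8^0 = 0
Sum = 1768

1768


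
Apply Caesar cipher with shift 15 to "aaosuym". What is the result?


Caesar cipher: shift "aaosuym" by 15
  'a' (pos 0) + 15 = pos 15 = 'p'
  'a' (pos 0) + 15 = pos 15 = 'p'
  'o' (pos 14) + 15 = pos 3 = 'd'
  's' (pos 18) + 15 = pos 7 = 'h'
  'u' (pos 20) + 15 = pos 9 = 'j'
  'y' (pos 24) + 15 = pos 13 = 'n'
  'm' (pos 12) + 15 = pos 1 = 'b'
Result: ppdhjnb

ppdhjnb


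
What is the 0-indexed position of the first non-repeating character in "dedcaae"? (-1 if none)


Input: dedcaae
Character frequencies:
  'a': 2
  'c': 1
  'd': 2
  'e': 2
Scanning left to right for freq == 1:
  Position 0 ('d'): freq=2, skip
  Position 1 ('e'): freq=2, skip
  Position 2 ('d'): freq=2, skip
  Position 3 ('c'): unique! => answer = 3

3


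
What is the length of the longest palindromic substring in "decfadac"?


Input: "decfadac"
Checking substrings for palindromes:
  [4:7] "ada" (len 3) => palindrome
Longest palindromic substring: "ada" with length 3

3


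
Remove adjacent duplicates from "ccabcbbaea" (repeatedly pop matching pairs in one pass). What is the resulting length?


Input: ccabcbbaea
Stack-based adjacent duplicate removal:
  Read 'c': push. Stack: c
  Read 'c': matches stack top 'c' => pop. Stack: (empty)
  Read 'a': push. Stack: a
  Read 'b': push. Stack: ab
  Read 'c': push. Stack: abc
  Read 'b': push. Stack: abcb
  Read 'b': matches stack top 'b' => pop. Stack: abc
  Read 'a': push. Stack: abca
  Read 'e': push. Stack: abcae
  Read 'a': push. Stack: abcaea
Final stack: "abcaea" (length 6)

6


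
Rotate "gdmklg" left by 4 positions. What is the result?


Input: "gdmklg", rotate left by 4
First 4 characters: "gdmk"
Remaining characters: "lg"
Concatenate remaining + first: "lg" + "gdmk" = "lggdmk"

lggdmk


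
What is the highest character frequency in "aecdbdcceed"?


Input: aecdbdcceed
Character counts:
  'a': 1
  'b': 1
  'c': 3
  'd': 3
  'e': 3
Maximum frequency: 3

3


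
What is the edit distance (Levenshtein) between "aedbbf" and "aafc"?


Computing edit distance: "aedbbf" -> "aafc"
DP table:
           a    a    f    c
      0    1    2    3    4
  a   1    0    1    2    3
  e   2    1    1    2    3
  d   3    2    2    2    3
  b   4    3    3    3    3
  b   5    4    4    4    4
  f   6    5    5    4    5
Edit distance = dp[6][4] = 5

5


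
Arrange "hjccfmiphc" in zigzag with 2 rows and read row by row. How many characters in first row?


Zigzag "hjccfmiphc" into 2 rows:
Placing characters:
  'h' => row 0
  'j' => row 1
  'c' => row 0
  'c' => row 1
  'f' => row 0
  'm' => row 1
  'i' => row 0
  'p' => row 1
  'h' => row 0
  'c' => row 1
Rows:
  Row 0: "hcfih"
  Row 1: "jcmpc"
First row length: 5

5


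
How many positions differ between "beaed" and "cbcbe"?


Comparing "beaed" and "cbcbe" position by position:
  Position 0: 'b' vs 'c' => DIFFER
  Position 1: 'e' vs 'b' => DIFFER
  Position 2: 'a' vs 'c' => DIFFER
  Position 3: 'e' vs 'b' => DIFFER
  Position 4: 'd' vs 'e' => DIFFER
Positions that differ: 5

5


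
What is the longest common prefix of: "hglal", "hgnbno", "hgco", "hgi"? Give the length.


Words: hglal, hgnbno, hgco, hgi
  Position 0: all 'h' => match
  Position 1: all 'g' => match
  Position 2: ('l', 'n', 'c', 'i') => mismatch, stop
LCP = "hg" (length 2)

2


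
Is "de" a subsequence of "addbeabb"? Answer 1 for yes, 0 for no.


Check if "de" is a subsequence of "addbeabb"
Greedy scan:
  Position 0 ('a'): no match needed
  Position 1 ('d'): matches sub[0] = 'd'
  Position 2 ('d'): no match needed
  Position 3 ('b'): no match needed
  Position 4 ('e'): matches sub[1] = 'e'
  Position 5 ('a'): no match needed
  Position 6 ('b'): no match needed
  Position 7 ('b'): no match needed
All 2 characters matched => is a subsequence

1


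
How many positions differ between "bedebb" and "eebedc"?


Comparing "bedebb" and "eebedc" position by position:
  Position 0: 'b' vs 'e' => DIFFER
  Position 1: 'e' vs 'e' => same
  Position 2: 'd' vs 'b' => DIFFER
  Position 3: 'e' vs 'e' => same
  Position 4: 'b' vs 'd' => DIFFER
  Position 5: 'b' vs 'c' => DIFFER
Positions that differ: 4

4


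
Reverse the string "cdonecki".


Input: cdonecki
Reading characters right to left:
  Position 7: 'i'
  Position 6: 'k'
  Position 5: 'c'
  Position 4: 'e'
  Position 3: 'n'
  Position 2: 'o'
  Position 1: 'd'
  Position 0: 'c'
Reversed: ikcenodc

ikcenodc


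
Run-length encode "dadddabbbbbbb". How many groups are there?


Input: dadddabbbbbbb
Scanning for consecutive runs:
  Group 1: 'd' x 1 (positions 0-0)
  Group 2: 'a' x 1 (positions 1-1)
  Group 3: 'd' x 3 (positions 2-4)
  Group 4: 'a' x 1 (positions 5-5)
  Group 5: 'b' x 7 (positions 6-12)
Total groups: 5

5


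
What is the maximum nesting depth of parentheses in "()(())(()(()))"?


Input: "()(())(()(()))"
Tracking depth:
  Position 0 '(': depth becomes 1
  Position 1 ')': depth becomes 0
  Position 2 '(': depth becomes 1
  Position 3 '(': depth becomes 2
  Position 4 ')': depth becomes 1
  Position 5 ')': depth becomes 0
  Position 6 '(': depth becomes 1
  Position 7 '(': depth becomes 2
  Position 8 ')': depth becomes 1
  Position 9 '(': depth becomes 2
  Position 10 '(': depth becomes 3
  Position 11 ')': depth becomes 2
  Position 12 ')': depth becomes 1
  Position 13 ')': depth becomes 0
Maximum depth reached: 3

3


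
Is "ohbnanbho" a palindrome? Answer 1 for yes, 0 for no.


Input: ohbnanbho
Reversed: ohbnanbho
  Compare pos 0 ('o') with pos 8 ('o'): match
  Compare pos 1 ('h') with pos 7 ('h'): match
  Compare pos 2 ('b') with pos 6 ('b'): match
  Compare pos 3 ('n') with pos 5 ('n'): match
Result: palindrome

1


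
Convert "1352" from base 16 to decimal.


Input: "1352" in base 16
Positional expansion:
  Digit '1' (value 1) x 16^3 = 4096
  Digit '3' (value 3) x 16^2 = 768
  Digit '5' (value 5) x 16^1 = 80
  Digit '2' (value 2) x 16^0 = 2
Sum = 4946

4946


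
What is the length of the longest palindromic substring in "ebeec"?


Input: "ebeec"
Checking substrings for palindromes:
  [0:3] "ebe" (len 3) => palindrome
  [2:4] "ee" (len 2) => palindrome
Longest palindromic substring: "ebe" with length 3

3


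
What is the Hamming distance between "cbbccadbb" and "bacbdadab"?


Comparing "cbbccadbb" and "bacbdadab" position by position:
  Position 0: 'c' vs 'b' => differ
  Position 1: 'b' vs 'a' => differ
  Position 2: 'b' vs 'c' => differ
  Position 3: 'c' vs 'b' => differ
  Position 4: 'c' vs 'd' => differ
  Position 5: 'a' vs 'a' => same
  Position 6: 'd' vs 'd' => same
  Position 7: 'b' vs 'a' => differ
  Position 8: 'b' vs 'b' => same
Total differences (Hamming distance): 6

6


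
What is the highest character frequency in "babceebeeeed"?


Input: babceebeeeed
Character counts:
  'a': 1
  'b': 3
  'c': 1
  'd': 1
  'e': 6
Maximum frequency: 6

6


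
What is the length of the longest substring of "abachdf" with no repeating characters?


Input: "abachdf"
Sliding window (track last position of each char):
  Position 0 ('a'): window [0,0] length 1 -- new best
  Position 1 ('b'): window [0,1] length 2 -- new best
  Position 2 ('a'): repeat (last at 0), move window start to 1
  Position 2 ('a'): window [1,2] length 2
  Position 3 ('c'): window [1,3] length 3 -- new best
  Position 4 ('h'): window [1,4] length 4 -- new best
  Position 5 ('d'): window [1,5] length 5 -- new best
  Position 6 ('f'): window [1,6] length 6 -- new best
Longest substring with no repeats: "bachdf" with length 6

6


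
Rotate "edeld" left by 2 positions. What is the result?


Input: "edeld", rotate left by 2
First 2 characters: "ed"
Remaining characters: "eld"
Concatenate remaining + first: "eld" + "ed" = "elded"

elded


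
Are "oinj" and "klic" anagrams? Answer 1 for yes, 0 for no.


Strings: "oinj", "klic"
Sorted first:  ijno
Sorted second: cikl
Differ at position 0: 'i' vs 'c' => not anagrams

0


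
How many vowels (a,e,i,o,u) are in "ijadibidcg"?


Input: ijadibidcg
Checking each character:
  'i' at position 0: vowel (running total: 1)
  'j' at position 1: consonant
  'a' at position 2: vowel (running total: 2)
  'd' at position 3: consonant
  'i' at position 4: vowel (running total: 3)
  'b' at position 5: consonant
  'i' at position 6: vowel (running total: 4)
  'd' at position 7: consonant
  'c' at position 8: consonant
  'g' at position 9: consonant
Total vowels: 4

4


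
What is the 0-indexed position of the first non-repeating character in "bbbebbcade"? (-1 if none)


Input: bbbebbcade
Character frequencies:
  'a': 1
  'b': 5
  'c': 1
  'd': 1
  'e': 2
Scanning left to right for freq == 1:
  Position 0 ('b'): freq=5, skip
  Position 1 ('b'): freq=5, skip
  Position 2 ('b'): freq=5, skip
  Position 3 ('e'): freq=2, skip
  Position 4 ('b'): freq=5, skip
  Position 5 ('b'): freq=5, skip
  Position 6 ('c'): unique! => answer = 6

6


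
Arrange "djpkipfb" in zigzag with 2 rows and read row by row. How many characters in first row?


Zigzag "djpkipfb" into 2 rows:
Placing characters:
  'd' => row 0
  'j' => row 1
  'p' => row 0
  'k' => row 1
  'i' => row 0
  'p' => row 1
  'f' => row 0
  'b' => row 1
Rows:
  Row 0: "dpif"
  Row 1: "jkpb"
First row length: 4

4
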